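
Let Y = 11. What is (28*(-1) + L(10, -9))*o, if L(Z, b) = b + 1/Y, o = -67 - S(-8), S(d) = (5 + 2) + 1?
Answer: 30450/11 ≈ 2768.2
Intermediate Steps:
S(d) = 8 (S(d) = 7 + 1 = 8)
o = -75 (o = -67 - 1*8 = -67 - 8 = -75)
L(Z, b) = 1/11 + b (L(Z, b) = b + 1/11 = 1/11 + b)
(28*(-1) + L(10, -9))*o = (28*(-1) + (1/11 - 9))*(-75) = (-28 - 98/11)*(-75) = -406/11*(-75) = 30450/11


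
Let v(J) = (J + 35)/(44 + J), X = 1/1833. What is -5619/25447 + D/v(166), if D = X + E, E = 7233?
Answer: 23615813061091/3125171517 ≈ 7556.6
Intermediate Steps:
X = 1/1833 ≈ 0.00054555
v(J) = (35 + J)/(44 + J)
D = 13258090/1833 (D = 1/1833 + 7233 = 13258090/1833 ≈ 7233.0)
-5619/25447 + D/v(166) = -5619/25447 + 13258090/(1833*(((35 + 166)/(44 + 166)))) = -5619*1/25447 + 13258090/(1833*((201/210))) = -5619/25447 + 13258090/(1833*(((1/210)*201))) = -5619/25447 + 13258090/(1833*(67/70)) = -5619/25447 + (13258090/1833)*(70/67) = -5619/25447 + 928066300/122811 = 23615813061091/3125171517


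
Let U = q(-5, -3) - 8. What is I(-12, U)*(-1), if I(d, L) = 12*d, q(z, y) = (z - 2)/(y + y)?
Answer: 144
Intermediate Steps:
q(z, y) = (-2 + z)/(2*y) (q(z, y) = (-2 + z)/((2*y)) = (-2 + z)*(1/(2*y)) = (-2 + z)/(2*y))
U = -41/6 (U = (½)*(-2 - 5)/(-3) - 8 = (½)*(-⅓)*(-7) - 8 = 7/6 - 8 = -41/6 ≈ -6.8333)
I(-12, U)*(-1) = (12*(-12))*(-1) = -144*(-1) = 144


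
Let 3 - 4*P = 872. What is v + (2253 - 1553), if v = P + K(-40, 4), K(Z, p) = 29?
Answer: 2047/4 ≈ 511.75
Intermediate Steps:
P = -869/4 (P = ¾ - ¼*872 = ¾ - 218 = -869/4 ≈ -217.25)
v = -753/4 (v = -869/4 + 29 = -753/4 ≈ -188.25)
v + (2253 - 1553) = -753/4 + (2253 - 1553) = -753/4 + 700 = 2047/4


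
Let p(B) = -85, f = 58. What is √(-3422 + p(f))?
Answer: I*√3507 ≈ 59.22*I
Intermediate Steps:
√(-3422 + p(f)) = √(-3422 - 85) = √(-3507) = I*√3507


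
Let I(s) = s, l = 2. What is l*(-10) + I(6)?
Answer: -14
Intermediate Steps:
l*(-10) + I(6) = 2*(-10) + 6 = -20 + 6 = -14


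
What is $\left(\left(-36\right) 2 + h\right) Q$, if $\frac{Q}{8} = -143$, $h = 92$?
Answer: $-22880$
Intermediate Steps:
$Q = -1144$ ($Q = 8 \left(-143\right) = -1144$)
$\left(\left(-36\right) 2 + h\right) Q = \left(\left(-36\right) 2 + 92\right) \left(-1144\right) = \left(-72 + 92\right) \left(-1144\right) = 20 \left(-1144\right) = -22880$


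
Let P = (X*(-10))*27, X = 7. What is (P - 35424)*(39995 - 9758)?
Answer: -1128263418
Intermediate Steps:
P = -1890 (P = (7*(-10))*27 = -70*27 = -1890)
(P - 35424)*(39995 - 9758) = (-1890 - 35424)*(39995 - 9758) = -37314*30237 = -1128263418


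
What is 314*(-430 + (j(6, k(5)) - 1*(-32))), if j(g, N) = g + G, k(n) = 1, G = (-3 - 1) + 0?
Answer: -124344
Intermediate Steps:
G = -4 (G = -4 + 0 = -4)
j(g, N) = -4 + g (j(g, N) = g - 4 = -4 + g)
314*(-430 + (j(6, k(5)) - 1*(-32))) = 314*(-430 + ((-4 + 6) - 1*(-32))) = 314*(-430 + (2 + 32)) = 314*(-430 + 34) = 314*(-396) = -124344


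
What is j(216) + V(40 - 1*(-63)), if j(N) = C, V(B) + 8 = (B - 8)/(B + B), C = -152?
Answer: -32865/206 ≈ -159.54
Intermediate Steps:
V(B) = -8 + (-8 + B)/(2*B) (V(B) = -8 + (B - 8)/(B + B) = -8 + (-8 + B)/((2*B)) = -8 + (-8 + B)*(1/(2*B)) = -8 + (-8 + B)/(2*B))
j(N) = -152
j(216) + V(40 - 1*(-63)) = -152 + (-15/2 - 4/(40 - 1*(-63))) = -152 + (-15/2 - 4/(40 + 63)) = -152 + (-15/2 - 4/103) = -152 - 1553/206 = -32865/206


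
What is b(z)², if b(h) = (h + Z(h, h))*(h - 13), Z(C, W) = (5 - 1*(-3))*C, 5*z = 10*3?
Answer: 142884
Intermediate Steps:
z = 6 (z = (10*3)/5 = (⅕)*30 = 6)
Z(C, W) = 8*C (Z(C, W) = (5 + 3)*C = 8*C)
b(h) = 9*h*(-13 + h) (b(h) = (h + 8*h)*(h - 13) = (9*h)*(-13 + h) = 9*h*(-13 + h))
b(z)² = (9*6*(-13 + 6))² = (9*6*(-7))² = (-378)² = 142884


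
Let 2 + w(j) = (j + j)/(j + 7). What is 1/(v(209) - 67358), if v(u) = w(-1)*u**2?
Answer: -3/507841 ≈ -5.9074e-6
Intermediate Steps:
w(j) = -2 + 2*j/(7 + j) (w(j) = -2 + (j + j)/(j + 7) = -2 + (2*j)/(7 + j) = -2 + 2*j/(7 + j))
v(u) = -7*u**2/3 (v(u) = (-14/(7 - 1))*u**2 = (-14/6)*u**2 = (-14*1/6)*u**2 = -7*u**2/3)
1/(v(209) - 67358) = 1/(-7/3*209**2 - 67358) = 1/(-7/3*43681 - 67358) = 1/(-305767/3 - 67358) = 1/(-507841/3) = -3/507841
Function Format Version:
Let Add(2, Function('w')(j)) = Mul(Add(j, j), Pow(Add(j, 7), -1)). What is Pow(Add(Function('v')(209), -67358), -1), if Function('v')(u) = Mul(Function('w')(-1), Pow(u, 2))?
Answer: Rational(-3, 507841) ≈ -5.9074e-6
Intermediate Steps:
Function('w')(j) = Add(-2, Mul(2, j, Pow(Add(7, j), -1))) (Function('w')(j) = Add(-2, Mul(Add(j, j), Pow(Add(j, 7), -1))) = Add(-2, Mul(Mul(2, j), Pow(Add(7, j), -1))) = Add(-2, Mul(2, j, Pow(Add(7, j), -1))))
Function('v')(u) = Mul(Rational(-7, 3), Pow(u, 2)) (Function('v')(u) = Mul(Mul(-14, Pow(Add(7, -1), -1)), Pow(u, 2)) = Mul(Mul(-14, Pow(6, -1)), Pow(u, 2)) = Mul(Mul(-14, Rational(1, 6)), Pow(u, 2)) = Mul(Rational(-7, 3), Pow(u, 2)))
Pow(Add(Function('v')(209), -67358), -1) = Pow(Add(Mul(Rational(-7, 3), Pow(209, 2)), -67358), -1) = Pow(Add(Mul(Rational(-7, 3), 43681), -67358), -1) = Pow(Add(Rational(-305767, 3), -67358), -1) = Pow(Rational(-507841, 3), -1) = Rational(-3, 507841)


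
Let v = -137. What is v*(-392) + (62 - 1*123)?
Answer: 53643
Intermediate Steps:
v*(-392) + (62 - 1*123) = -137*(-392) + (62 - 1*123) = 53704 + (62 - 123) = 53704 - 61 = 53643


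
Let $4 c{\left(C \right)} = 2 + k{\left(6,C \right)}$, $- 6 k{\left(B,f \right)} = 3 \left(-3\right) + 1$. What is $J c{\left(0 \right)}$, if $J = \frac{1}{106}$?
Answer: $\frac{5}{636} \approx 0.0078616$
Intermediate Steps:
$k{\left(B,f \right)} = \frac{4}{3}$ ($k{\left(B,f \right)} = - \frac{3 \left(-3\right) + 1}{6} = - \frac{-9 + 1}{6} = \left(- \frac{1}{6}\right) \left(-8\right) = \frac{4}{3}$)
$c{\left(C \right)} = \frac{5}{6}$ ($c{\left(C \right)} = \frac{2 + \frac{4}{3}}{4} = \frac{1}{4} \cdot \frac{10}{3} = \frac{5}{6}$)
$J = \frac{1}{106} \approx 0.009434$
$J c{\left(0 \right)} = \frac{1}{106} \cdot \frac{5}{6} = \frac{5}{636}$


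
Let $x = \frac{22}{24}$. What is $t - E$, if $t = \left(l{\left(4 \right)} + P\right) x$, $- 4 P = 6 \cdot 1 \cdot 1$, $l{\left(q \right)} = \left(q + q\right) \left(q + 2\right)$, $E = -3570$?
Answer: $\frac{28901}{8} \approx 3612.6$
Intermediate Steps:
$l{\left(q \right)} = 2 q \left(2 + q\right)$
$x = \frac{11}{12}$ ($x = 22 \cdot \frac{1}{24} = \frac{11}{12} \approx 0.91667$)
$P = - \frac{3}{2}$ ($P = - \frac{6 \cdot 1 \cdot 1}{4} = - \frac{6 \cdot 1}{4} = \left(- \frac{1}{4}\right) 6 = - \frac{3}{2} \approx -1.5$)
$t = \frac{341}{8}$ ($t = \left(2 \cdot 4 \left(2 + 4\right) - \frac{3}{2}\right) \frac{11}{12} = \left(2 \cdot 4 \cdot 6 - \frac{3}{2}\right) \frac{11}{12} = \left(48 - \frac{3}{2}\right) \frac{11}{12} = \frac{93}{2} \cdot \frac{11}{12} = \frac{341}{8} \approx 42.625$)
$t - E = \frac{341}{8} - -3570 = \frac{341}{8} + 3570 = \frac{28901}{8}$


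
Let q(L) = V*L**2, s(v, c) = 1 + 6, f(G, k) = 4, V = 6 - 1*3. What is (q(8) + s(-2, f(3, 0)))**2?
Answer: 39601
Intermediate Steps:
V = 3 (V = 6 - 3 = 3)
s(v, c) = 7
q(L) = 3*L**2
(q(8) + s(-2, f(3, 0)))**2 = (3*8**2 + 7)**2 = (3*64 + 7)**2 = (192 + 7)**2 = 199**2 = 39601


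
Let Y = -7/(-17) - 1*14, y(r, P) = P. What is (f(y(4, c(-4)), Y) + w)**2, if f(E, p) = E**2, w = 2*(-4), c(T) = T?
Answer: 64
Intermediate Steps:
w = -8
Y = -231/17 (Y = -7*(-1/17) - 14 = 7/17 - 14 = -231/17 ≈ -13.588)
(f(y(4, c(-4)), Y) + w)**2 = ((-4)**2 - 8)**2 = (16 - 8)**2 = 8**2 = 64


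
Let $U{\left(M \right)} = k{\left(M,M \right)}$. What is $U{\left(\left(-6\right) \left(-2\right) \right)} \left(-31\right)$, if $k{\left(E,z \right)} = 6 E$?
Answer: $-2232$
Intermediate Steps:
$U{\left(M \right)} = 6 M$
$U{\left(\left(-6\right) \left(-2\right) \right)} \left(-31\right) = 6 \left(\left(-6\right) \left(-2\right)\right) \left(-31\right) = 6 \cdot 12 \left(-31\right) = 72 \left(-31\right) = -2232$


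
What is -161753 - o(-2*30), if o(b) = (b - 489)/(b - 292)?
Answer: -56937605/352 ≈ -1.6175e+5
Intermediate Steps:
o(b) = (-489 + b)/(-292 + b)
-161753 - o(-2*30) = -161753 - (-489 - 2*30)/(-292 - 2*30) = -161753 - (-489 - 60)/(-292 - 60) = -161753 - (-549)/(-352) = -161753 - (-1)*(-549)/352 = -161753 - 1*549/352 = -161753 - 549/352 = -56937605/352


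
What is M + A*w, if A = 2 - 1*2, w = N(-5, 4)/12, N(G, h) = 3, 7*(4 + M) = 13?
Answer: -15/7 ≈ -2.1429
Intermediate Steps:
M = -15/7 (M = -4 + (⅐)*13 = -4 + 13/7 = -15/7 ≈ -2.1429)
w = ¼ (w = 3/12 = 3*(1/12) = ¼ ≈ 0.25000)
A = 0 (A = 2 - 2 = 0)
M + A*w = -15/7 + 0*(¼) = -15/7 + 0 = -15/7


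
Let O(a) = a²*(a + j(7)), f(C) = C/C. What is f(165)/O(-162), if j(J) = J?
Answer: -1/4067820 ≈ -2.4583e-7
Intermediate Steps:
f(C) = 1
O(a) = a²*(7 + a) (O(a) = a²*(a + 7) = a²*(7 + a))
f(165)/O(-162) = 1/((-162)²*(7 - 162)) = 1/(26244*(-155)) = 1/(-4067820) = 1*(-1/4067820) = -1/4067820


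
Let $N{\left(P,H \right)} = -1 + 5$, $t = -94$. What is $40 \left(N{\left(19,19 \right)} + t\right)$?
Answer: $-3600$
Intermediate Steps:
$N{\left(P,H \right)} = 4$
$40 \left(N{\left(19,19 \right)} + t\right) = 40 \left(4 - 94\right) = 40 \left(-90\right) = -3600$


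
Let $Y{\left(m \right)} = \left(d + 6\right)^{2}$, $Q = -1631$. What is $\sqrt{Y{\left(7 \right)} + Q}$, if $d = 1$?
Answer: $i \sqrt{1582} \approx 39.774 i$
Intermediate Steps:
$Y{\left(m \right)} = 49$ ($Y{\left(m \right)} = \left(1 + 6\right)^{2} = 7^{2} = 49$)
$\sqrt{Y{\left(7 \right)} + Q} = \sqrt{49 - 1631} = \sqrt{-1582} = i \sqrt{1582}$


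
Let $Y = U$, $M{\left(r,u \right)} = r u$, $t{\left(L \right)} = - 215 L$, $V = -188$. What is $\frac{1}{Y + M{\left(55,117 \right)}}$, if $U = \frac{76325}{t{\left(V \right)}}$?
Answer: $\frac{188}{1210135} \approx 0.00015535$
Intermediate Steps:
$U = \frac{355}{188}$ ($U = \frac{76325}{\left(-215\right) \left(-188\right)} = \frac{76325}{40420} = 76325 \cdot \frac{1}{40420} = \frac{355}{188} \approx 1.8883$)
$Y = \frac{355}{188} \approx 1.8883$
$\frac{1}{Y + M{\left(55,117 \right)}} = \frac{1}{\frac{355}{188} + 55 \cdot 117} = \frac{1}{\frac{355}{188} + 6435} = \frac{1}{\frac{1210135}{188}} = \frac{188}{1210135}$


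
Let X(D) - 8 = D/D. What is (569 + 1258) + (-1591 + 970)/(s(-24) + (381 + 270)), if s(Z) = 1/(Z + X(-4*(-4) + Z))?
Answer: 17829513/9764 ≈ 1826.0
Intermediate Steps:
X(D) = 9 (X(D) = 8 + D/D = 8 + 1 = 9)
s(Z) = 1/(9 + Z) (s(Z) = 1/(Z + 9) = 1/(9 + Z))
(569 + 1258) + (-1591 + 970)/(s(-24) + (381 + 270)) = (569 + 1258) + (-1591 + 970)/(1/(9 - 24) + (381 + 270)) = 1827 - 621/(1/(-15) + 651) = 1827 - 621/(-1/15 + 651) = 1827 - 621/9764/15 = 1827 - 621*15/9764 = 1827 - 9315/9764 = 17829513/9764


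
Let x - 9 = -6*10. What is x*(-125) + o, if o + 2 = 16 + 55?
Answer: 6444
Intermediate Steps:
o = 69 (o = -2 + (16 + 55) = -2 + 71 = 69)
x = -51 (x = 9 - 6*10 = 9 - 60 = -51)
x*(-125) + o = -51*(-125) + 69 = 6375 + 69 = 6444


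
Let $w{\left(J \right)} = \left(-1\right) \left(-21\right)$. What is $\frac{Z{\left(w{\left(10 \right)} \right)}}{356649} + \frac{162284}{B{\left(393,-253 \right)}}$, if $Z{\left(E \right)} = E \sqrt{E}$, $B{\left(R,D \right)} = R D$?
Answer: $- \frac{162284}{99429} + \frac{7 \sqrt{21}}{118883} \approx -1.6319$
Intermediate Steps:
$w{\left(J \right)} = 21$
$B{\left(R,D \right)} = D R$
$Z{\left(E \right)} = E^{\frac{3}{2}}$
$\frac{Z{\left(w{\left(10 \right)} \right)}}{356649} + \frac{162284}{B{\left(393,-253 \right)}} = \frac{21^{\frac{3}{2}}}{356649} + \frac{162284}{\left(-253\right) 393} = 21 \sqrt{21} \cdot \frac{1}{356649} + \frac{162284}{-99429} = \frac{7 \sqrt{21}}{118883} + 162284 \left(- \frac{1}{99429}\right) = \frac{7 \sqrt{21}}{118883} - \frac{162284}{99429} = - \frac{162284}{99429} + \frac{7 \sqrt{21}}{118883}$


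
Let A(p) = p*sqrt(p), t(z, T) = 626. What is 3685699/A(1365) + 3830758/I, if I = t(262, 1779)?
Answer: 1915379/313 + 3685699*sqrt(1365)/1863225 ≈ 6192.5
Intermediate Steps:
A(p) = p**(3/2)
I = 626
3685699/A(1365) + 3830758/I = 3685699/(1365**(3/2)) + 3830758/626 = 3685699/((1365*sqrt(1365))) + 3830758*(1/626) = 3685699*(sqrt(1365)/1863225) + 1915379/313 = 3685699*sqrt(1365)/1863225 + 1915379/313 = 1915379/313 + 3685699*sqrt(1365)/1863225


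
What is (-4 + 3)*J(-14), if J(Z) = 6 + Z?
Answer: 8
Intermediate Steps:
(-4 + 3)*J(-14) = (-4 + 3)*(6 - 14) = -1*(-8) = 8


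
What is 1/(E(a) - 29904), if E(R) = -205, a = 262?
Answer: -1/30109 ≈ -3.3213e-5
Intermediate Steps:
1/(E(a) - 29904) = 1/(-205 - 29904) = 1/(-30109) = -1/30109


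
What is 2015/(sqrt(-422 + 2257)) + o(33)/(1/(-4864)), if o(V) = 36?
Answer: -175104 + 403*sqrt(1835)/367 ≈ -1.7506e+5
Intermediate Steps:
2015/(sqrt(-422 + 2257)) + o(33)/(1/(-4864)) = 2015/(sqrt(-422 + 2257)) + 36/(1/(-4864)) = 2015/(sqrt(1835)) + 36/(-1/4864) = 2015*(sqrt(1835)/1835) + 36*(-4864) = 403*sqrt(1835)/367 - 175104 = -175104 + 403*sqrt(1835)/367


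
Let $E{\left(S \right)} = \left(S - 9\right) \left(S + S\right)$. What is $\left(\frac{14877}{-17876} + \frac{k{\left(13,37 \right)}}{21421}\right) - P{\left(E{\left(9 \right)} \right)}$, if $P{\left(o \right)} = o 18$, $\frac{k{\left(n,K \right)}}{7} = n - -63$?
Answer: $- \frac{309170185}{382921796} \approx -0.8074$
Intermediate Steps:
$k{\left(n,K \right)} = 441 + 7 n$ ($k{\left(n,K \right)} = 7 \left(n - -63\right) = 7 \left(n + 63\right) = 7 \left(63 + n\right) = 441 + 7 n$)
$E{\left(S \right)} = 2 S \left(-9 + S\right)$ ($E{\left(S \right)} = \left(-9 + S\right) 2 S = 2 S \left(-9 + S\right)$)
$P{\left(o \right)} = 18 o$
$\left(\frac{14877}{-17876} + \frac{k{\left(13,37 \right)}}{21421}\right) - P{\left(E{\left(9 \right)} \right)} = \left(\frac{14877}{-17876} + \frac{441 + 7 \cdot 13}{21421}\right) - 18 \cdot 2 \cdot 9 \left(-9 + 9\right) = \left(14877 \left(- \frac{1}{17876}\right) + \left(441 + 91\right) \frac{1}{21421}\right) - 18 \cdot 2 \cdot 9 \cdot 0 = \left(- \frac{14877}{17876} + 532 \cdot \frac{1}{21421}\right) - 18 \cdot 0 = \left(- \frac{14877}{17876} + \frac{532}{21421}\right) - 0 = - \frac{309170185}{382921796} + 0 = - \frac{309170185}{382921796}$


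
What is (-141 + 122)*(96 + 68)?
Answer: -3116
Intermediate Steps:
(-141 + 122)*(96 + 68) = -19*164 = -3116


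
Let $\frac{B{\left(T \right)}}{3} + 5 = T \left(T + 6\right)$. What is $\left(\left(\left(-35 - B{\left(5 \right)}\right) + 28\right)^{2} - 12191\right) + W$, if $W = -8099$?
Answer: $4359$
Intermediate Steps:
$B{\left(T \right)} = -15 + 3 T \left(6 + T\right)$ ($B{\left(T \right)} = -15 + 3 T \left(T + 6\right) = -15 + 3 T \left(6 + T\right)$)
$\left(\left(\left(-35 - B{\left(5 \right)}\right) + 28\right)^{2} - 12191\right) + W = \left(\left(\left(-35 - \left(-15 + 3 \cdot 5^{2} + 18 \cdot 5\right)\right) + 28\right)^{2} - 12191\right) - 8099 = \left(\left(\left(-35 - \left(-15 + 3 \cdot 25 + 90\right)\right) + 28\right)^{2} - 12191\right) - 8099 = \left(\left(\left(-35 - \left(-15 + 75 + 90\right)\right) + 28\right)^{2} - 12191\right) - 8099 = \left(\left(\left(-35 - 150\right) + 28\right)^{2} - 12191\right) - 8099 = \left(\left(-185 + 28\right)^{2} - 12191\right) - 8099 = \left(\left(-157\right)^{2} - 12191\right) - 8099 = \left(24649 - 12191\right) - 8099 = 12458 - 8099 = 4359$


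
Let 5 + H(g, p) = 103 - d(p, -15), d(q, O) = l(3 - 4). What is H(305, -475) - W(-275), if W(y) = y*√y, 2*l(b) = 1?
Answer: 195/2 + 1375*I*√11 ≈ 97.5 + 4560.4*I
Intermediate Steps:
l(b) = ½ (l(b) = (½)*1 = ½)
d(q, O) = ½
W(y) = y^(3/2)
H(g, p) = 195/2 (H(g, p) = -5 + (103 - 1*½) = -5 + (103 - ½) = -5 + 205/2 = 195/2)
H(305, -475) - W(-275) = 195/2 - (-275)^(3/2) = 195/2 - (-1375)*I*√11 = 195/2 + 1375*I*√11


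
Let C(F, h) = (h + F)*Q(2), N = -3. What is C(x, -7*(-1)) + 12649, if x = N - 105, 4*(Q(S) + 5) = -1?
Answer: 52717/4 ≈ 13179.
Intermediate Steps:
Q(S) = -21/4 (Q(S) = -5 + (¼)*(-1) = -5 - ¼ = -21/4)
x = -108 (x = -3 - 105 = -108)
C(F, h) = -21*F/4 - 21*h/4 (C(F, h) = (h + F)*(-21/4) = (F + h)*(-21/4) = -21*F/4 - 21*h/4)
C(x, -7*(-1)) + 12649 = (-21/4*(-108) - (-147)*(-1)/4) + 12649 = (567 - 21/4*7) + 12649 = (567 - 147/4) + 12649 = 2121/4 + 12649 = 52717/4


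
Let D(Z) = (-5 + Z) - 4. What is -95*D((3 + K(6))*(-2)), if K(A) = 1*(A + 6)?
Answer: 3705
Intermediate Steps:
K(A) = 6 + A (K(A) = 1*(6 + A) = 6 + A)
D(Z) = -9 + Z
-95*D((3 + K(6))*(-2)) = -95*(-9 + (3 + (6 + 6))*(-2)) = -95*(-9 + (3 + 12)*(-2)) = -95*(-9 + 15*(-2)) = -95*(-9 - 30) = -95*(-39) = 3705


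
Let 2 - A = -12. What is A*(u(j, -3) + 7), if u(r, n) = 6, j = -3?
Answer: 182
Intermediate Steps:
A = 14 (A = 2 - 1*(-12) = 2 + 12 = 14)
A*(u(j, -3) + 7) = 14*(6 + 7) = 14*13 = 182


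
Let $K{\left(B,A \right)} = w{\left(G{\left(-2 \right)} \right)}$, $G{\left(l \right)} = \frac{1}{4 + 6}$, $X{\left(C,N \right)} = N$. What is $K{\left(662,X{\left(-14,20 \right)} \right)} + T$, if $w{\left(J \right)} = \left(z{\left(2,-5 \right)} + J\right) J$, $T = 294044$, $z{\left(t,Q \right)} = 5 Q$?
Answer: $\frac{29404151}{100} \approx 2.9404 \cdot 10^{5}$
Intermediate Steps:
$G{\left(l \right)} = \frac{1}{10}$
$w{\left(J \right)} = J \left(-25 + J\right)$ ($w{\left(J \right)} = \left(5 \left(-5\right) + J\right) J = \left(-25 + J\right) J = J \left(-25 + J\right)$)
$K{\left(B,A \right)} = - \frac{249}{100}$ ($K{\left(B,A \right)} = \frac{-25 + \frac{1}{10}}{10} = \frac{1}{10} \left(- \frac{249}{10}\right) = - \frac{249}{100}$)
$K{\left(662,X{\left(-14,20 \right)} \right)} + T = - \frac{249}{100} + 294044 = \frac{29404151}{100}$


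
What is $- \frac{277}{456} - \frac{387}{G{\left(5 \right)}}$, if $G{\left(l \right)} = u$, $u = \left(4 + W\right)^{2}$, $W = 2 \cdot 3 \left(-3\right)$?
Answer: $- \frac{57691}{22344} \approx -2.5819$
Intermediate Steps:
$W = -18$ ($W = 6 \left(-3\right) = -18$)
$u = 196$ ($u = \left(4 - 18\right)^{2} = \left(-14\right)^{2} = 196$)
$G{\left(l \right)} = 196$
$- \frac{277}{456} - \frac{387}{G{\left(5 \right)}} = - \frac{277}{456} - \frac{387}{196} = - \frac{57691}{22344}$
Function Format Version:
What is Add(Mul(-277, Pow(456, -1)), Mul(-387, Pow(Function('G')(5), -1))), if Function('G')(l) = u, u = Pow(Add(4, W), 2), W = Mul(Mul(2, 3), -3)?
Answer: Rational(-57691, 22344) ≈ -2.5819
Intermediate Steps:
W = -18 (W = Mul(6, -3) = -18)
u = 196 (u = Pow(Add(4, -18), 2) = Pow(-14, 2) = 196)
Function('G')(l) = 196
Add(Mul(-277, Pow(456, -1)), Mul(-387, Pow(Function('G')(5), -1))) = Add(Mul(-277, Pow(456, -1)), Mul(-387, Pow(196, -1))) = Add(Mul(-277, Rational(1, 456)), Mul(-387, Rational(1, 196))) = Add(Rational(-277, 456), Rational(-387, 196)) = Rational(-57691, 22344)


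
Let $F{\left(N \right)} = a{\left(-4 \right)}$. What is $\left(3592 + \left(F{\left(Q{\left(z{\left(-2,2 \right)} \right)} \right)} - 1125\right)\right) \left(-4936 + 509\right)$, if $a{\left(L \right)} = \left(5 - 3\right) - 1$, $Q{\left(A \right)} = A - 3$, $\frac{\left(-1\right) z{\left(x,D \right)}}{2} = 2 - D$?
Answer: $-10925836$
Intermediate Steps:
$z{\left(x,D \right)} = -4 + 2 D$ ($z{\left(x,D \right)} = - 2 \left(2 - D\right) = -4 + 2 D$)
$Q{\left(A \right)} = -3 + A$
$a{\left(L \right)} = 1$ ($a{\left(L \right)} = 2 - 1 = 1$)
$F{\left(N \right)} = 1$
$\left(3592 + \left(F{\left(Q{\left(z{\left(-2,2 \right)} \right)} \right)} - 1125\right)\right) \left(-4936 + 509\right) = \left(3592 + \left(1 - 1125\right)\right) \left(-4936 + 509\right) = \left(3592 + \left(1 - 1125\right)\right) \left(-4427\right) = \left(3592 - 1124\right) \left(-4427\right) = 2468 \left(-4427\right) = -10925836$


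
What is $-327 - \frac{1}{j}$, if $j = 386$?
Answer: $- \frac{126223}{386} \approx -327.0$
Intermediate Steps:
$-327 - \frac{1}{j} = -327 - \frac{1}{386} = - \frac{126223}{386}$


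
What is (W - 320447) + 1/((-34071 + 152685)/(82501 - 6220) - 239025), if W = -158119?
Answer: -2908556236922969/6077649137 ≈ -4.7857e+5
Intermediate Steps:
(W - 320447) + 1/((-34071 + 152685)/(82501 - 6220) - 239025) = (-158119 - 320447) + 1/((-34071 + 152685)/(82501 - 6220) - 239025) = -478566 + 1/(118614/76281 - 239025) = -478566 + 1/(118614*(1/76281) - 239025) = -478566 + 1/(39538/25427 - 239025) = -478566 + 1/(-6077649137/25427) = -478566 - 25427/6077649137 = -2908556236922969/6077649137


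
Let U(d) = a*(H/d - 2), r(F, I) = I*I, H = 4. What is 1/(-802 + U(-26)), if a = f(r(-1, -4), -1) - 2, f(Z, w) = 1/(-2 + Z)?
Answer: -13/10372 ≈ -0.0012534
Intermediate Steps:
r(F, I) = I²
a = -27/14 (a = 1/(-2 + (-4)²) - 2 = 1/(-2 + 16) - 2 = 1/14 - 2 = -27/14 ≈ -1.9286)
U(d) = 27/7 - 54/(7*d) (U(d) = -27*(4/d - 2)/14 = -27*(-2 + 4/d)/14 = 27/7 - 54/(7*d))
1/(-802 + U(-26)) = 1/(-802 + (27/7)*(-2 - 26)/(-26)) = 1/(-802 + (27/7)*(-1/26)*(-28)) = 1/(-802 + 54/13) = 1/(-10372/13) = -13/10372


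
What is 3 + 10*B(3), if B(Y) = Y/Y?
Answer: 13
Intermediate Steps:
B(Y) = 1
3 + 10*B(3) = 3 + 10*1 = 3 + 10 = 13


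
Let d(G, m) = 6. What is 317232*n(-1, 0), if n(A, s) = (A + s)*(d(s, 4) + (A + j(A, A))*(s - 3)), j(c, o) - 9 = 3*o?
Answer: 2855088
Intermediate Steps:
j(c, o) = 9 + 3*o
n(A, s) = (6 + (-3 + s)*(9 + 4*A))*(A + s) (n(A, s) = (A + s)*(6 + (A + (9 + 3*A))*(s - 3)) = (A + s)*(6 + (9 + 4*A)*(-3 + s)) = (A + s)*(6 + (-3 + s)*(9 + 4*A)) = (6 + (-3 + s)*(9 + 4*A))*(A + s))
317232*n(-1, 0) = 317232*(-21*(-1) - 21*0 - 12*(-1)² + 9*0² - 3*(-1)*0 + 4*(-1)*0² + 4*0*(-1)²) = 317232*(21 + 0 - 12*1 + 9*0 + 0 + 4*(-1)*0 + 4*0*1) = 317232*(21 + 0 - 12 + 0 + 0 + 0 + 0) = 317232*9 = 2855088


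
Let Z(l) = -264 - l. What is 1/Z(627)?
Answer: -1/891 ≈ -0.0011223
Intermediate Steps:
1/Z(627) = 1/(-264 - 1*627) = 1/(-264 - 627) = 1/(-891) = -1/891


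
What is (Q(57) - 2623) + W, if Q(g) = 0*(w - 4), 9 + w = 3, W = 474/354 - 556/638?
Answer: -49358684/18821 ≈ -2622.5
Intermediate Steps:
W = 8799/18821 (W = 474*(1/354) - 556*1/638 = 79/59 - 278/319 = 8799/18821 ≈ 0.46751)
w = -6 (w = -9 + 3 = -6)
Q(g) = 0 (Q(g) = 0*(-6 - 4) = 0*(-10) = 0)
(Q(57) - 2623) + W = (0 - 2623) + 8799/18821 = -2623 + 8799/18821 = -49358684/18821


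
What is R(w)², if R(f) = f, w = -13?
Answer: 169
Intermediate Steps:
R(w)² = (-13)² = 169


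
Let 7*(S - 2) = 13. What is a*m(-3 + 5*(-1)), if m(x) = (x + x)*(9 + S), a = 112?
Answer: -23040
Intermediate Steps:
S = 27/7 (S = 2 + (⅐)*13 = 2 + 13/7 = 27/7 ≈ 3.8571)
m(x) = 180*x/7 (m(x) = (x + x)*(9 + 27/7) = (2*x)*(90/7) = 180*x/7)
a*m(-3 + 5*(-1)) = 112*(180*(-3 + 5*(-1))/7) = 112*(180*(-3 - 5)/7) = 112*((180/7)*(-8)) = 112*(-1440/7) = -23040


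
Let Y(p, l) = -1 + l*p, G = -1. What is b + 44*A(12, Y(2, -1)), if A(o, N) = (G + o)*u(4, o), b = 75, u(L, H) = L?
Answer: 2011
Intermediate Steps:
A(o, N) = -4 + 4*o (A(o, N) = (-1 + o)*4 = -4 + 4*o)
b + 44*A(12, Y(2, -1)) = 75 + 44*(-4 + 4*12) = 75 + 44*(-4 + 48) = 75 + 44*44 = 75 + 1936 = 2011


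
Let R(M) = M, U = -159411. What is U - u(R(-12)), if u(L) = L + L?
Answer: -159387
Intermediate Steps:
u(L) = 2*L
U - u(R(-12)) = -159411 - 2*(-12) = -159411 - 1*(-24) = -159411 + 24 = -159387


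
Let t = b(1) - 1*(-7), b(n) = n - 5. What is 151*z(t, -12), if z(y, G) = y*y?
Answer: 1359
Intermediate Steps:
b(n) = -5 + n
t = 3 (t = (-5 + 1) - 1*(-7) = -4 + 7 = 3)
z(y, G) = y**2
151*z(t, -12) = 151*3**2 = 151*9 = 1359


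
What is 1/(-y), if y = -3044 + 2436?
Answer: 1/608 ≈ 0.0016447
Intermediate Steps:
y = -608
1/(-y) = 1/(-1*(-608)) = 1/608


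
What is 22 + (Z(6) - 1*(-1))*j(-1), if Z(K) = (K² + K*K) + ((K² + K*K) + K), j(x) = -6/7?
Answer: -752/7 ≈ -107.43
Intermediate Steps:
j(x) = -6/7 (j(x) = -6*⅐ = -6/7)
Z(K) = K + 4*K² (Z(K) = (K² + K²) + ((K² + K²) + K) = 2*K² + (2*K² + K) = 2*K² + (K + 2*K²) = K + 4*K²)
22 + (Z(6) - 1*(-1))*j(-1) = 22 + (6*(1 + 4*6) - 1*(-1))*(-6/7) = 22 + (6*(1 + 24) + 1)*(-6/7) = 22 + (6*25 + 1)*(-6/7) = 22 + (150 + 1)*(-6/7) = 22 + 151*(-6/7) = 22 - 906/7 = -752/7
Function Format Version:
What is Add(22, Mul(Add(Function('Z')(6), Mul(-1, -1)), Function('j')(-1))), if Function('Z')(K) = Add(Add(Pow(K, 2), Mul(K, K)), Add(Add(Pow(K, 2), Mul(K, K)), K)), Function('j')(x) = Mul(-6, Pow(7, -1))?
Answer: Rational(-752, 7) ≈ -107.43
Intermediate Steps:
Function('j')(x) = Rational(-6, 7) (Function('j')(x) = Mul(-6, Rational(1, 7)) = Rational(-6, 7))
Function('Z')(K) = Add(K, Mul(4, Pow(K, 2))) (Function('Z')(K) = Add(Add(Pow(K, 2), Pow(K, 2)), Add(Add(Pow(K, 2), Pow(K, 2)), K)) = Add(Mul(2, Pow(K, 2)), Add(Mul(2, Pow(K, 2)), K)) = Add(Mul(2, Pow(K, 2)), Add(K, Mul(2, Pow(K, 2)))) = Add(K, Mul(4, Pow(K, 2))))
Add(22, Mul(Add(Function('Z')(6), Mul(-1, -1)), Function('j')(-1))) = Add(22, Mul(Add(Mul(6, Add(1, Mul(4, 6))), Mul(-1, -1)), Rational(-6, 7))) = Add(22, Mul(Add(Mul(6, Add(1, 24)), 1), Rational(-6, 7))) = Add(22, Mul(Add(Mul(6, 25), 1), Rational(-6, 7))) = Add(22, Mul(Add(150, 1), Rational(-6, 7))) = Add(22, Mul(151, Rational(-6, 7))) = Add(22, Rational(-906, 7)) = Rational(-752, 7)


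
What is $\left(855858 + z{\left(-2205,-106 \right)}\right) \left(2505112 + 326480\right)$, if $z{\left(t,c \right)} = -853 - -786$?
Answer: $2423250949272$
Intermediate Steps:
$z{\left(t,c \right)} = -67$ ($z{\left(t,c \right)} = -853 + 786 = -67$)
$\left(855858 + z{\left(-2205,-106 \right)}\right) \left(2505112 + 326480\right) = \left(855858 - 67\right) \left(2505112 + 326480\right) = 855791 \cdot 2831592 = 2423250949272$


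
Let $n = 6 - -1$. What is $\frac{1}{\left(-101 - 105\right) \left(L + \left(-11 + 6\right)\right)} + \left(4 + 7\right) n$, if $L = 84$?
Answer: $\frac{1253097}{16274} \approx 77.0$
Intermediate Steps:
$n = 7$ ($n = 6 + 1 = 7$)
$\frac{1}{\left(-101 - 105\right) \left(L + \left(-11 + 6\right)\right)} + \left(4 + 7\right) n = \frac{1}{\left(-101 - 105\right) \left(84 + \left(-11 + 6\right)\right)} + \left(4 + 7\right) 7 = \frac{1}{\left(-206\right) \left(84 - 5\right)} + 11 \cdot 7 = - \frac{1}{206 \cdot 79} + 77 = \left(- \frac{1}{206}\right) \frac{1}{79} + 77 = - \frac{1}{16274} + 77 = \frac{1253097}{16274}$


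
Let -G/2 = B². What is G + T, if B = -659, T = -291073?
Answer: -1159635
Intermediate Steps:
G = -868562 (G = -2*(-659)² = -2*434281 = -868562)
G + T = -868562 - 291073 = -1159635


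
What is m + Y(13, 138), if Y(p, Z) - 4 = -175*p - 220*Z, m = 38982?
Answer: 6351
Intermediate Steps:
Y(p, Z) = 4 - 220*Z - 175*p (Y(p, Z) = 4 + (-175*p - 220*Z) = 4 + (-220*Z - 175*p) = 4 - 220*Z - 175*p)
m + Y(13, 138) = 38982 + (4 - 220*138 - 175*13) = 38982 + (4 - 30360 - 2275) = 38982 - 32631 = 6351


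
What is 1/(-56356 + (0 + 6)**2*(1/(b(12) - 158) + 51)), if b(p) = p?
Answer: -73/3979978 ≈ -1.8342e-5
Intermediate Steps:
1/(-56356 + (0 + 6)**2*(1/(b(12) - 158) + 51)) = 1/(-56356 + (0 + 6)**2*(1/(12 - 158) + 51)) = 1/(-56356 + 6**2*(1/(-146) + 51)) = 1/(-56356 + 36*(-1/146 + 51)) = 1/(-56356 + 36*(7445/146)) = 1/(-56356 + 134010/73) = 1/(-3979978/73) = -73/3979978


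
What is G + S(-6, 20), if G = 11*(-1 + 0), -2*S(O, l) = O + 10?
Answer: -13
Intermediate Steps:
S(O, l) = -5 - O/2 (S(O, l) = -(O + 10)/2 = -(10 + O)/2 = -5 - O/2)
G = -11 (G = 11*(-1) = -11)
G + S(-6, 20) = -11 + (-5 - ½*(-6)) = -11 + (-5 + 3) = -11 - 2 = -13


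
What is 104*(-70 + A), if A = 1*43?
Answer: -2808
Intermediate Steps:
A = 43
104*(-70 + A) = 104*(-70 + 43) = 104*(-27) = -2808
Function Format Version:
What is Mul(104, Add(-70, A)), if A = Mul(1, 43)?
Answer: -2808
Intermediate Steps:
A = 43
Mul(104, Add(-70, A)) = Mul(104, Add(-70, 43)) = Mul(104, -27) = -2808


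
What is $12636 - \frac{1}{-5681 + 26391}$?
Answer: $\frac{261691559}{20710} \approx 12636.0$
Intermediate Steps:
$12636 - \frac{1}{-5681 + 26391} = 12636 - \frac{1}{20710} = \frac{261691559}{20710}$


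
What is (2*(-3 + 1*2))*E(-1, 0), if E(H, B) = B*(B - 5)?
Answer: 0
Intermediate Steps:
E(H, B) = B*(-5 + B)
(2*(-3 + 1*2))*E(-1, 0) = (2*(-3 + 1*2))*(0*(-5 + 0)) = (2*(-3 + 2))*(0*(-5)) = (2*(-1))*0 = -2*0 = 0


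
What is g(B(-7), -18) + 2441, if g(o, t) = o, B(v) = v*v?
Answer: 2490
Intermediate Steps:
B(v) = v**2
g(B(-7), -18) + 2441 = (-7)**2 + 2441 = 49 + 2441 = 2490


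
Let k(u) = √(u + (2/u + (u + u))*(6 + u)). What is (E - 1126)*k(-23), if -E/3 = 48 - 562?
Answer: 416*√402293/23 ≈ 11472.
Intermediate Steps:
E = 1542 (E = -3*(48 - 562) = -3*(-514) = 1542)
k(u) = √(u + (6 + u)*(2*u + 2/u)) (k(u) = √(u + (2/u + 2*u)*(6 + u)) = √(u + (2*u + 2/u)*(6 + u)) = √(u + (6 + u)*(2*u + 2/u)))
(E - 1126)*k(-23) = (1542 - 1126)*√(2 + 2*(-23)² + 12/(-23) + 13*(-23)) = 416*√(2 + 2*529 + 12*(-1/23) - 299) = 416*√(2 + 1058 - 12/23 - 299) = 416*√(17491/23) = 416*(√402293/23) = 416*√402293/23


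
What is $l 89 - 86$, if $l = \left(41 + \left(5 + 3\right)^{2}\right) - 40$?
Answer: $5699$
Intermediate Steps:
$l = 65$ ($l = \left(41 + 8^{2}\right) - 40 = \left(41 + 64\right) - 40 = 105 - 40 = 65$)
$l 89 - 86 = 65 \cdot 89 - 86 = 5785 - 86 = 5699$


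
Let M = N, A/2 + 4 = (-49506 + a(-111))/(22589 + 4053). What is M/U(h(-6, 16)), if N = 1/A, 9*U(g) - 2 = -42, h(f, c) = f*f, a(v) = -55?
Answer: 39963/2081720 ≈ 0.019197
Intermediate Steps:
h(f, c) = f²
A = -156129/13321 (A = -8 + 2*((-49506 - 55)/(22589 + 4053)) = -8 + 2*(-49561/26642) = -8 - 49561/13321 = -156129/13321 ≈ -11.721)
U(g) = -40/9 (U(g) = 2/9 + (⅑)*(-42) = 2/9 - 14/3 = -40/9)
N = -13321/156129 (N = 1/(-156129/13321) = -13321/156129 ≈ -0.085320)
M = -13321/156129 ≈ -0.085320
M/U(h(-6, 16)) = -13321/(156129*(-40/9)) = -13321/156129*(-9/40) = 39963/2081720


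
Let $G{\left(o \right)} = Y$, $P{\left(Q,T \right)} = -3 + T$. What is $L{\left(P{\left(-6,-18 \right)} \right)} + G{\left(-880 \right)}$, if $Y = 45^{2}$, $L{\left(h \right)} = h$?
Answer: $2004$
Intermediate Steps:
$Y = 2025$
$G{\left(o \right)} = 2025$
$L{\left(P{\left(-6,-18 \right)} \right)} + G{\left(-880 \right)} = \left(-3 - 18\right) + 2025 = -21 + 2025 = 2004$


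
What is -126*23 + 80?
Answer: -2818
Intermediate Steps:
-126*23 + 80 = -21*138 + 80 = -2898 + 80 = -2818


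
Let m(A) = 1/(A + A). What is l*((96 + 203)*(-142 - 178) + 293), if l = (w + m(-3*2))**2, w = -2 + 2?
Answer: -95387/144 ≈ -662.41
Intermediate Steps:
m(A) = 1/(2*A)
w = 0
l = 1/144 (l = (0 + 1/(2*((-3*2))))**2 = (0 + (1/2)/(-6))**2 = (0 + (1/2)*(-1/6))**2 = (0 - 1/12)**2 = (-1/12)**2 = 1/144 ≈ 0.0069444)
l*((96 + 203)*(-142 - 178) + 293) = ((96 + 203)*(-142 - 178) + 293)/144 = (299*(-320) + 293)/144 = (-95680 + 293)/144 = (1/144)*(-95387) = -95387/144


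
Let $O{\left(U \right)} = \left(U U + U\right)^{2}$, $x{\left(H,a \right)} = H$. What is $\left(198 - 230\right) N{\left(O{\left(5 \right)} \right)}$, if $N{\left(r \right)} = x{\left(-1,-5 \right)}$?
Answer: $32$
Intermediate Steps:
$O{\left(U \right)} = \left(U + U^{2}\right)^{2}$ ($O{\left(U \right)} = \left(U^{2} + U\right)^{2} = \left(U + U^{2}\right)^{2}$)
$N{\left(r \right)} = -1$
$\left(198 - 230\right) N{\left(O{\left(5 \right)} \right)} = \left(198 - 230\right) \left(-1\right) = \left(-32\right) \left(-1\right) = 32$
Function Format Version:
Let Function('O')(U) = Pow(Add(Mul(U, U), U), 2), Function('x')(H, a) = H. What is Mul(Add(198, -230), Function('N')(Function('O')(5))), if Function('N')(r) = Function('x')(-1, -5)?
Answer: 32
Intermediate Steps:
Function('O')(U) = Pow(Add(U, Pow(U, 2)), 2) (Function('O')(U) = Pow(Add(Pow(U, 2), U), 2) = Pow(Add(U, Pow(U, 2)), 2))
Function('N')(r) = -1
Mul(Add(198, -230), Function('N')(Function('O')(5))) = Mul(Add(198, -230), -1) = Mul(-32, -1) = 32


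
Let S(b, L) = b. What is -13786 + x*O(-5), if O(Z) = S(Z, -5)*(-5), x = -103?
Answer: -16361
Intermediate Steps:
O(Z) = -5*Z (O(Z) = Z*(-5) = -5*Z)
-13786 + x*O(-5) = -13786 - (-515)*(-5) = -13786 - 103*25 = -13786 - 2575 = -16361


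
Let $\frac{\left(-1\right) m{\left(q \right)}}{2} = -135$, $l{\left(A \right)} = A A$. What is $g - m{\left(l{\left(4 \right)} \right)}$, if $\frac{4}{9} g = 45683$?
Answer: $\frac{410067}{4} \approx 1.0252 \cdot 10^{5}$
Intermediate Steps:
$l{\left(A \right)} = A^{2}$
$m{\left(q \right)} = 270$ ($m{\left(q \right)} = \left(-2\right) \left(-135\right) = 270$)
$g = \frac{411147}{4}$ ($g = \frac{9}{4} \cdot 45683 = \frac{411147}{4} \approx 1.0279 \cdot 10^{5}$)
$g - m{\left(l{\left(4 \right)} \right)} = \frac{411147}{4} - 270 = \frac{410067}{4}$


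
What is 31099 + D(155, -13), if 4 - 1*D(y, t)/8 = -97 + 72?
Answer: 31331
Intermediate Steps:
D(y, t) = 232 (D(y, t) = 32 - 8*(-97 + 72) = 32 - 8*(-25) = 32 + 200 = 232)
31099 + D(155, -13) = 31099 + 232 = 31331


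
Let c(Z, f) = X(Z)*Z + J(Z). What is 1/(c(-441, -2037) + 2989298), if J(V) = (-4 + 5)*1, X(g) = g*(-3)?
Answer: 1/2405856 ≈ 4.1565e-7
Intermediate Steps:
X(g) = -3*g
J(V) = 1 (J(V) = 1*1 = 1)
c(Z, f) = 1 - 3*Z² (c(Z, f) = (-3*Z)*Z + 1 = -3*Z² + 1 = 1 - 3*Z²)
1/(c(-441, -2037) + 2989298) = 1/((1 - 3*(-441)²) + 2989298) = 1/((1 - 3*194481) + 2989298) = 1/((1 - 583443) + 2989298) = 1/(-583442 + 2989298) = 1/2405856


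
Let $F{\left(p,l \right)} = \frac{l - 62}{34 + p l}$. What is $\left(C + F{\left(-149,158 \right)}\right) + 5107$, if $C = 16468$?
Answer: $\frac{42265417}{1959} \approx 21575.0$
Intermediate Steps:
$F{\left(p,l \right)} = \frac{-62 + l}{34 + l p}$
$\left(C + F{\left(-149,158 \right)}\right) + 5107 = \left(16468 + \frac{-62 + 158}{34 + 158 \left(-149\right)}\right) + 5107 = \left(16468 + \frac{1}{34 - 23542} \cdot 96\right) + 5107 = \left(16468 + \frac{1}{-23508} \cdot 96\right) + 5107 = \left(16468 - \frac{8}{1959}\right) + 5107 = \frac{32260804}{1959} + 5107 = \frac{42265417}{1959}$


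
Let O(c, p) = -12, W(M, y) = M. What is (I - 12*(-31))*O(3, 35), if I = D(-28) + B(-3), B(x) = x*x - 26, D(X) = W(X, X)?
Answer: -3924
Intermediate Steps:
D(X) = X
B(x) = -26 + x² (B(x) = x² - 26 = -26 + x²)
I = -45 (I = -28 + (-26 + (-3)²) = -28 + (-26 + 9) = -28 - 17 = -45)
(I - 12*(-31))*O(3, 35) = (-45 - 12*(-31))*(-12) = (-45 + 372)*(-12) = 327*(-12) = -3924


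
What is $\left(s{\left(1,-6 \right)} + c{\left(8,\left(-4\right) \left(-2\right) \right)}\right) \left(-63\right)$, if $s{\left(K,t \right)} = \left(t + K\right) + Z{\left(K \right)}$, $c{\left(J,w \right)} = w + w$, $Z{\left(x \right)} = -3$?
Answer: $-504$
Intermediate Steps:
$c{\left(J,w \right)} = 2 w$
$s{\left(K,t \right)} = -3 + K + t$ ($s{\left(K,t \right)} = \left(t + K\right) - 3 = \left(K + t\right) - 3 = -3 + K + t$)
$\left(s{\left(1,-6 \right)} + c{\left(8,\left(-4\right) \left(-2\right) \right)}\right) \left(-63\right) = \left(\left(-3 + 1 - 6\right) + 2 \left(\left(-4\right) \left(-2\right)\right)\right) \left(-63\right) = \left(-8 + 2 \cdot 8\right) \left(-63\right) = \left(-8 + 16\right) \left(-63\right) = 8 \left(-63\right) = -504$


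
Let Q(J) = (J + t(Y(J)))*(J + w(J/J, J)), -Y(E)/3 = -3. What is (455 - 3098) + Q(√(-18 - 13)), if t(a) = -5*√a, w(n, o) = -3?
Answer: -2629 - 18*I*√31 ≈ -2629.0 - 100.22*I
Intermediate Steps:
Y(E) = 9 (Y(E) = -3*(-3) = 9)
Q(J) = (-15 + J)*(-3 + J) (Q(J) = (J - 5*√9)*(J - 3) = (J - 5*3)*(-3 + J) = (J - 15)*(-3 + J) = (-15 + J)*(-3 + J))
(455 - 3098) + Q(√(-18 - 13)) = (455 - 3098) + (45 + (√(-18 - 13))² - 18*√(-18 - 13)) = -2643 + (45 + (√(-31))² - 18*I*√31) = -2643 + (45 + (I*√31)² - 18*I*√31) = -2643 + (45 - 31 - 18*I*√31) = -2643 + (14 - 18*I*√31) = -2629 - 18*I*√31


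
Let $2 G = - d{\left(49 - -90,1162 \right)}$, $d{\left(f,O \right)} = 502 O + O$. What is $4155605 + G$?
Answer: $3863362$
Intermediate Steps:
$d{\left(f,O \right)} = 503 O$
$G = -292243$ ($G = \frac{\left(-1\right) 503 \cdot 1162}{2} = \frac{\left(-1\right) 584486}{2} = \frac{1}{2} \left(-584486\right) = -292243$)
$4155605 + G = 4155605 - 292243 = 3863362$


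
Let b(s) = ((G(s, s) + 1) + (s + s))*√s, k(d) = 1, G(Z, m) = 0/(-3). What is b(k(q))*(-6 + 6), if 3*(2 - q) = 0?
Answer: 0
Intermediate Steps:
q = 2 (q = 2 - ⅓*0 = 2 + 0 = 2)
G(Z, m) = 0 (G(Z, m) = 0*(-⅓) = 0)
b(s) = √s*(1 + 2*s) (b(s) = ((0 + 1) + (s + s))*√s = (1 + 2*s)*√s = √s*(1 + 2*s))
b(k(q))*(-6 + 6) = (√1*(1 + 2*1))*(-6 + 6) = (1*(1 + 2))*0 = (1*3)*0 = 3*0 = 0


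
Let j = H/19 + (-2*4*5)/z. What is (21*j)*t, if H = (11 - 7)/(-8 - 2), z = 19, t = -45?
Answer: 38178/19 ≈ 2009.4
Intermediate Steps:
H = -⅖ (H = 4/(-10) = 4*(-⅒) = -⅖ ≈ -0.40000)
j = -202/95 (j = -⅖/19 + (-2*4*5)/19 = -⅖*1/19 - 8*5*(1/19) = -2/95 - 40*1/19 = -2/95 - 40/19 = -202/95 ≈ -2.1263)
(21*j)*t = (21*(-202/95))*(-45) = -4242/95*(-45) = 38178/19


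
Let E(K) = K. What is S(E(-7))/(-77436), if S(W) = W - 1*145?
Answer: 38/19359 ≈ 0.0019629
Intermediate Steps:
S(W) = -145 + W (S(W) = W - 145 = -145 + W)
S(E(-7))/(-77436) = (-145 - 7)/(-77436) = -152*(-1/77436) = 38/19359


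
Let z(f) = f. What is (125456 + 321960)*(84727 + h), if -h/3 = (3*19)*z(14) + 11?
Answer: 36822336800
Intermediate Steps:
h = -2427 (h = -3*((3*19)*14 + 11) = -3*(57*14 + 11) = -3*(798 + 11) = -3*809 = -2427)
(125456 + 321960)*(84727 + h) = (125456 + 321960)*(84727 - 2427) = 447416*82300 = 36822336800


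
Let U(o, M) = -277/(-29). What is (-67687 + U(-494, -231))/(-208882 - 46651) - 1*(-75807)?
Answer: 561766476445/7410457 ≈ 75807.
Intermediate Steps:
U(o, M) = 277/29 (U(o, M) = -277*(-1/29) = 277/29)
(-67687 + U(-494, -231))/(-208882 - 46651) - 1*(-75807) = (-67687 + 277/29)/(-208882 - 46651) - 1*(-75807) = -1962646/29/(-255533) + 75807 = -1962646/29*(-1/255533) + 75807 = 1962646/7410457 + 75807 = 561766476445/7410457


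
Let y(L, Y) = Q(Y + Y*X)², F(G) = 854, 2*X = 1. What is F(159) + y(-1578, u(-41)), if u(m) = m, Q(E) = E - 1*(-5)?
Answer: 16185/4 ≈ 4046.3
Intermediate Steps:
X = ½ (X = (½)*1 = ½ ≈ 0.50000)
Q(E) = 5 + E (Q(E) = E + 5 = 5 + E)
y(L, Y) = (5 + 3*Y/2)² (y(L, Y) = (5 + (Y + Y*(½)))² = (5 + (Y + Y/2))² = (5 + 3*Y/2)²)
F(159) + y(-1578, u(-41)) = 854 + (10 + 3*(-41))²/4 = 854 + (10 - 123)²/4 = 854 + (¼)*(-113)² = 854 + (¼)*12769 = 854 + 12769/4 = 16185/4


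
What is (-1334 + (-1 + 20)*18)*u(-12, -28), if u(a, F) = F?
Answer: 27776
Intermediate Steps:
(-1334 + (-1 + 20)*18)*u(-12, -28) = (-1334 + (-1 + 20)*18)*(-28) = (-1334 + 19*18)*(-28) = (-1334 + 342)*(-28) = -992*(-28) = 27776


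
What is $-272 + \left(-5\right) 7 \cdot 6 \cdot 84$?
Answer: $-17912$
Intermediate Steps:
$-272 + \left(-5\right) 7 \cdot 6 \cdot 84 = -272 + \left(-35\right) 6 \cdot 84 = -272 - 17640 = -17912$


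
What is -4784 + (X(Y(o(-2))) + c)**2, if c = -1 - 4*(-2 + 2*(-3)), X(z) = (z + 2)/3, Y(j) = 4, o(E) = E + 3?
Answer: -3695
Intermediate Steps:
o(E) = 3 + E
X(z) = 2/3 + z/3 (X(z) = (2 + z)*(1/3) = 2/3 + z/3)
c = 31 (c = -1 - 4*(-2 - 6) = -1 - 4*(-8) = -1 + 32 = 31)
-4784 + (X(Y(o(-2))) + c)**2 = -4784 + ((2/3 + (1/3)*4) + 31)**2 = -4784 + ((2/3 + 4/3) + 31)**2 = -4784 + (2 + 31)**2 = -4784 + 33**2 = -4784 + 1089 = -3695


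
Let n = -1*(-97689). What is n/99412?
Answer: 97689/99412 ≈ 0.98267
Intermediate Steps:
n = 97689
n/99412 = 97689/99412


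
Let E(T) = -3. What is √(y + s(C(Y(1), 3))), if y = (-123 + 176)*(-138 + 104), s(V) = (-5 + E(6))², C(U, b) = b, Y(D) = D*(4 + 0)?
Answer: I*√1738 ≈ 41.689*I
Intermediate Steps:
Y(D) = 4*D (Y(D) = D*4 = 4*D)
s(V) = 64 (s(V) = (-5 - 3)² = (-8)² = 64)
y = -1802 (y = 53*(-34) = -1802)
√(y + s(C(Y(1), 3))) = √(-1802 + 64) = √(-1738) = I*√1738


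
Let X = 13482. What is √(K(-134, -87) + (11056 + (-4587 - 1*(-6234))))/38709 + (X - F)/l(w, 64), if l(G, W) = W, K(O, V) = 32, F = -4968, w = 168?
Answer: 9225/32 + √1415/12903 ≈ 288.28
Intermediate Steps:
√(K(-134, -87) + (11056 + (-4587 - 1*(-6234))))/38709 + (X - F)/l(w, 64) = √(32 + (11056 + (-4587 - 1*(-6234))))/38709 + (13482 - 1*(-4968))/64 = √(32 + (11056 + (-4587 + 6234)))*(1/38709) + (13482 + 4968)*(1/64) = √(32 + (11056 + 1647))*(1/38709) + 18450*(1/64) = √(32 + 12703)*(1/38709) + 9225/32 = √12735*(1/38709) + 9225/32 = (3*√1415)*(1/38709) + 9225/32 = √1415/12903 + 9225/32 = 9225/32 + √1415/12903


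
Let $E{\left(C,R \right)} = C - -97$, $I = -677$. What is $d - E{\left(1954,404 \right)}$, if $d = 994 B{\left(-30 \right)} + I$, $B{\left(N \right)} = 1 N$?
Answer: $-32548$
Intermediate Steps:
$B{\left(N \right)} = N$
$d = -30497$ ($d = 994 \left(-30\right) - 677 = -29820 - 677 = -30497$)
$E{\left(C,R \right)} = 97 + C$ ($E{\left(C,R \right)} = C + 97 = 97 + C$)
$d - E{\left(1954,404 \right)} = -30497 - \left(97 + 1954\right) = -30497 - 2051 = -32548$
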